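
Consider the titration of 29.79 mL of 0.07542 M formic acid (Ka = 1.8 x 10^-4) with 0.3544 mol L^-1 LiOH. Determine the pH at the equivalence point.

8.27

n(HCOOH) = 0.07542 x 0.02979 = 0.002247 mol; V(LiOH) at equivalence = 0.002247/0.3544 = 0.006340 L.
At equivalence all the acid is converted to HCOO-; total volume = 0.02979 + 0.006340 = 0.03613 L, so [HCOO-] = 0.002247/0.03613 = 0.06219 M.
Kb = Kw/Ka = 1.0e-14 / 1.8 x 10^-4 = 5.56e-11.
[OH^-] = sqrt(Kb x [HCOO-]) = sqrt(5.56e-11 x 0.06219) = 1.86e-6 M.
pOH = 5.73, so pH = 14.00 - 5.73 = 8.27.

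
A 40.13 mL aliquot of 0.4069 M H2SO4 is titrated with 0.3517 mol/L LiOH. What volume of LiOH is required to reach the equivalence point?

n(H2SO4) = 0.4069 mol/L x 0.04013 L = 0.01633 mol.
The neutralisation is 1 H2SO4 : 2 LiOH, so n(LiOH) = 0.01633 x 2/1 = 0.03266 mol.
V(LiOH) = 0.03266 / 0.3517 = 0.09286 L = 92.9 mL.

92.9 mL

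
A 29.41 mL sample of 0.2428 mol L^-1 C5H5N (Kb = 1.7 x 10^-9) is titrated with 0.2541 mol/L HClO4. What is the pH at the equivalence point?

3.07

n(C5H5N) = 0.2428 x 0.02941 = 0.007141 mol; V(HClO4) at equivalence = 0.007141/0.2541 = 0.02810 L.
At equivalence the base is fully converted to C5H5NH+; total volume = 0.05751 L, so [C5H5NH+] = 0.007141/0.05751 = 0.1242 M.
Ka(C5H5NH+) = Kw/Kb = 1.0e-14 / 1.7 x 10^-9 = 5.88e-6.
[H^+] = sqrt(Ka x [C5H5NH+]) = sqrt(5.88e-6 x 0.1242) = 0.000855 M.
pH = -log(0.000855) = 3.07.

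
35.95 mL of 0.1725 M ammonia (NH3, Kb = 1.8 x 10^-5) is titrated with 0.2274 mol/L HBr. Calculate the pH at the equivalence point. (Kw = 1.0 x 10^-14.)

n(NH3) = 0.1725 x 0.03595 = 0.006201 mol; V(HBr) at equivalence = 0.006201/0.2274 = 0.02727 L.
At equivalence the base is fully converted to NH4+; total volume = 0.06322 L, so [NH4+] = 0.006201/0.06322 = 0.09809 M.
Ka(NH4+) = Kw/Kb = 1.0e-14 / 1.8 x 10^-5 = 5.56e-10.
[H^+] = sqrt(Ka x [NH4+]) = sqrt(5.56e-10 x 0.09809) = 7.38e-6 M.
pH = -log(7.38e-6) = 5.13.

5.13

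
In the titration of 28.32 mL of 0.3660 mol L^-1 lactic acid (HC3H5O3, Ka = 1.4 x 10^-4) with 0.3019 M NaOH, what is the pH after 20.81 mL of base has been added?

4.04

Initial n(HC3H5O3) = 0.3660 x 0.02832 = 0.01037 mol.
n(NaOH) added = 0.3019 x 0.02081 = 0.006283 mol, converting that many moles of HC3H5O3 to C3H5O3-.
Remaining n(HC3H5O3) = 0.004083 mol; n(C3H5O3-) = 0.006283 mol.
By Henderson-Hasselbalch, pH = pKa + log([A^-]/[HA]) = 3.85 + log(0.006283/0.004083) = 3.85 + (+0.19) = 4.04.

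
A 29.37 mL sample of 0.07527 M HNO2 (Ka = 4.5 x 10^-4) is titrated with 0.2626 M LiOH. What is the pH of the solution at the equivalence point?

n(HNO2) = 0.07527 x 0.02937 = 0.002211 mol; V(LiOH) at equivalence = 0.002211/0.2626 = 0.008418 L.
At equivalence all the acid is converted to NO2-; total volume = 0.02937 + 0.008418 = 0.03779 L, so [NO2-] = 0.002211/0.03779 = 0.05850 M.
Kb = Kw/Ka = 1.0e-14 / 4.5 x 10^-4 = 2.22e-11.
[OH^-] = sqrt(Kb x [NO2-]) = sqrt(2.22e-11 x 0.05850) = 1.14e-6 M.
pOH = 5.94, so pH = 14.00 - 5.94 = 8.06.

8.06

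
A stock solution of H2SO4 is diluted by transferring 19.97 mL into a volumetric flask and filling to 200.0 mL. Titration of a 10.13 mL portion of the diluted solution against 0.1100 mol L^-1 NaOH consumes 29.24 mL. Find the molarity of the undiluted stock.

1.59 M

n(NaOH) = 0.1100 x 0.02924 = 0.003216 mol.
n(H2SO4) in the aliquot = 0.003216 x 1/2 = 0.001608 mol.
[diluted H2SO4] = 0.001608 / 0.01013 = 0.1588 M.
Dilution factor = 200.0/19.97 = 10.02, so [stock] = 0.1588 x 10.02 = 1.59 M.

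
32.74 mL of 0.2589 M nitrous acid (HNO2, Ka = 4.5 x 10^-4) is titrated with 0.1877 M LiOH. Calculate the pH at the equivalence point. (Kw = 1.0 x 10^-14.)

n(HNO2) = 0.2589 x 0.03274 = 0.008476 mol; V(LiOH) at equivalence = 0.008476/0.1877 = 0.04516 L.
At equivalence all the acid is converted to NO2-; total volume = 0.03274 + 0.04516 = 0.07790 L, so [NO2-] = 0.008476/0.07790 = 0.1088 M.
Kb = Kw/Ka = 1.0e-14 / 4.5 x 10^-4 = 2.22e-11.
[OH^-] = sqrt(Kb x [NO2-]) = sqrt(2.22e-11 x 0.1088) = 1.56e-6 M.
pOH = 5.81, so pH = 14.00 - 5.81 = 8.19.

8.19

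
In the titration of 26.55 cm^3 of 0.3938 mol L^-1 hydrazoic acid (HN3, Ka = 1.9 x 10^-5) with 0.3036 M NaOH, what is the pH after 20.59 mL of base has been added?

Initial n(HN3) = 0.3938 x 0.02655 = 0.01046 mol.
n(NaOH) added = 0.3036 x 0.02059 = 0.006251 mol, converting that many moles of HN3 to N3-.
Remaining n(HN3) = 0.004204 mol; n(N3-) = 0.006251 mol.
By Henderson-Hasselbalch, pH = pKa + log([A^-]/[HA]) = 4.72 + log(0.006251/0.004204) = 4.72 + (+0.17) = 4.89.

4.89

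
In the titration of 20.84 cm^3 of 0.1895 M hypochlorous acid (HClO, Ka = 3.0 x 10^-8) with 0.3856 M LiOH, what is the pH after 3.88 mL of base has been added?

Initial n(HClO) = 0.1895 x 0.02084 = 0.003949 mol.
n(LiOH) added = 0.3856 x 0.003880 = 0.001496 mol, converting that many moles of HClO to ClO-.
Remaining n(HClO) = 0.002453 mol; n(ClO-) = 0.001496 mol.
By Henderson-Hasselbalch, pH = pKa + log([A^-]/[HA]) = 7.52 + log(0.001496/0.002453) = 7.52 + (-0.21) = 7.31.

7.31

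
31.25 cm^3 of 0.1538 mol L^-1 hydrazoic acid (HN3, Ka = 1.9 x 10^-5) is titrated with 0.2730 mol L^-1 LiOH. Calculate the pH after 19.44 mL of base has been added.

n(acid) = 0.1538 x 0.03125 = 0.004806 mol; n(LiOH) added = 0.2730 x 0.01944 = 0.005307 mol.
Base is in excess by 0.005307 - 0.004806 = 0.0005009 mol in a total volume of 0.05069 L.
[OH^-] = 0.0005009/0.05069 = 0.009881 M, so pOH = 2.01 and pH = 14.00 - 2.01 = 11.99.

11.99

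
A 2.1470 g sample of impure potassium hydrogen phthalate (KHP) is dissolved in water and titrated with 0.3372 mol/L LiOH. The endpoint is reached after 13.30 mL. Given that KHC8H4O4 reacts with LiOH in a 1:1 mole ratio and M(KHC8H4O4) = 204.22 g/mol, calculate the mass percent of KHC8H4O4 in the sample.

n(LiOH) = 0.3372 x 0.01330 = 0.004485 mol.
n(KHC8H4O4) = 0.004485 / 1 = 0.004485 mol.
mass of KHC8H4O4 = 0.004485 x 204.22 = 0.9159 g.
% purity = 0.9159 / 2.1470 x 100 = 42.7%.

42.7%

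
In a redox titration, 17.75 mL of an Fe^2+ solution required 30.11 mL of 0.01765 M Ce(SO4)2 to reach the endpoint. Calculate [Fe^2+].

0.0299 M

n(Ce(SO4)2) = 0.01765 x 0.03011 = 0.0005314 mol.
From the balanced equation, 1 mol Ce(SO4)2 reacts with 1 mol Fe^2+, so n(Fe^2+) = 0.0005314 x 1/1 = 0.0005314 mol.
[Fe^2+] = 0.0005314 / 0.01775 L = 0.0299 M.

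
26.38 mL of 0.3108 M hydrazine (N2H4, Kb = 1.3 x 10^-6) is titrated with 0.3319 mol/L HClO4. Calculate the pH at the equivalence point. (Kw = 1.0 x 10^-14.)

4.45

n(N2H4) = 0.3108 x 0.02638 = 0.008199 mol; V(HClO4) at equivalence = 0.008199/0.3319 = 0.02470 L.
At equivalence the base is fully converted to N2H5+; total volume = 0.05108 L, so [N2H5+] = 0.008199/0.05108 = 0.1605 M.
Ka(N2H5+) = Kw/Kb = 1.0e-14 / 1.3 x 10^-6 = 7.69e-9.
[H^+] = sqrt(Ka x [N2H5+]) = sqrt(7.69e-9 x 0.1605) = 3.51e-5 M.
pH = -log(3.51e-5) = 4.45.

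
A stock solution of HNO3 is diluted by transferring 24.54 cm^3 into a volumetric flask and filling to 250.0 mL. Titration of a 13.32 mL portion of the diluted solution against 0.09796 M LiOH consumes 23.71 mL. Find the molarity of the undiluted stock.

1.78 M

n(LiOH) = 0.09796 x 0.02371 = 0.002323 mol.
n(HNO3) in the aliquot = 0.002323 mol.
[diluted HNO3] = 0.002323 / 0.01332 = 0.1744 M.
Dilution factor = 250.0/24.54 = 10.19, so [stock] = 0.1744 x 10.19 = 1.78 M.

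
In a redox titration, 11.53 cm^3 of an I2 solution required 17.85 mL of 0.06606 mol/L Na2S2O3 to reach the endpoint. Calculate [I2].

0.0511 M

n(Na2S2O3) = 0.06606 x 0.01785 = 0.001179 mol.
From the balanced equation, 2 mol Na2S2O3 reacts with 1 mol I2, so n(I2) = 0.001179 x 1/2 = 0.0005896 mol.
[I2] = 0.0005896 / 0.01153 L = 0.0511 M.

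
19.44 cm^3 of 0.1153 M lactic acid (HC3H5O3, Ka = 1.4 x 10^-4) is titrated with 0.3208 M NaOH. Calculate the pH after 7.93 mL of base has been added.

12.04

n(acid) = 0.1153 x 0.01944 = 0.002241 mol; n(NaOH) added = 0.3208 x 0.007930 = 0.002544 mol.
Base is in excess by 0.002544 - 0.002241 = 0.0003025 mol in a total volume of 0.02737 L.
[OH^-] = 0.0003025/0.02737 = 0.01105 M, so pOH = 1.96 and pH = 14.00 - 1.96 = 12.04.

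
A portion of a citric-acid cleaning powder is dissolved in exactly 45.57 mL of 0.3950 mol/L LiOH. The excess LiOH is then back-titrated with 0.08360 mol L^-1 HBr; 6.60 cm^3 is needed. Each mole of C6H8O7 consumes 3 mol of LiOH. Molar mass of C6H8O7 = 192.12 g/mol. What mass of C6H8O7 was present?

Total n(LiOH) added = 0.3950 x 0.04557 = 0.01800 mol.
n(HBr) used = 0.08360 x 0.006600 = 0.0005518 mol, which equals the excess n(LiOH).
So n(LiOH) consumed by the sample = 0.01800 - 0.0005518 = 0.01745 mol.
n(C6H8O7) = 0.01745 / 3 = 0.005816 mol.
mass = 0.005816 mol x 192.12 g/mol = 1.12 g.

1.12 g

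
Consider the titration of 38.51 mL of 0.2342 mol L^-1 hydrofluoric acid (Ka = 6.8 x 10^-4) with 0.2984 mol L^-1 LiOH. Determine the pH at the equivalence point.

n(HF) = 0.2342 x 0.03851 = 0.009019 mol; V(LiOH) at equivalence = 0.009019/0.2984 = 0.03022 L.
At equivalence all the acid is converted to F-; total volume = 0.03851 + 0.03022 = 0.06873 L, so [F-] = 0.009019/0.06873 = 0.1312 M.
Kb = Kw/Ka = 1.0e-14 / 6.8 x 10^-4 = 1.47e-11.
[OH^-] = sqrt(Kb x [F-]) = sqrt(1.47e-11 x 0.1312) = 1.39e-6 M.
pOH = 5.86, so pH = 14.00 - 5.86 = 8.14.

8.14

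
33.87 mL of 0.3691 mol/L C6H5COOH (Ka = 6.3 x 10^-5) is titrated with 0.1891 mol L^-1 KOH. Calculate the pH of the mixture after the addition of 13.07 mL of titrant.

3.59

Initial n(C6H5COOH) = 0.3691 x 0.03387 = 0.01250 mol.
n(KOH) added = 0.1891 x 0.01307 = 0.002472 mol, converting that many moles of C6H5COOH to C6H5COO-.
Remaining n(C6H5COOH) = 0.01003 mol; n(C6H5COO-) = 0.002472 mol.
By Henderson-Hasselbalch, pH = pKa + log([A^-]/[HA]) = 4.20 + log(0.002472/0.01003) = 4.20 + (-0.61) = 3.59.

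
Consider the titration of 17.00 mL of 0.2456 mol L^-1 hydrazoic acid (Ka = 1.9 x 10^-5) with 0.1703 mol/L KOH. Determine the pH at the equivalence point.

8.86

n(HN3) = 0.2456 x 0.01700 = 0.004175 mol; V(KOH) at equivalence = 0.004175/0.1703 = 0.02452 L.
At equivalence all the acid is converted to N3-; total volume = 0.01700 + 0.02452 = 0.04152 L, so [N3-] = 0.004175/0.04152 = 0.1006 M.
Kb = Kw/Ka = 1.0e-14 / 1.9 x 10^-5 = 5.26e-10.
[OH^-] = sqrt(Kb x [N3-]) = sqrt(5.26e-10 x 0.1006) = 7.28e-6 M.
pOH = 5.14, so pH = 14.00 - 5.14 = 8.86.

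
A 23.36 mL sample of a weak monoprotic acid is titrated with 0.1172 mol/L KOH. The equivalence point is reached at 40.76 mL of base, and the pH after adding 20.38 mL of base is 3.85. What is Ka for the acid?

20.38 mL is half of the equivalence volume, so this is the half-equivalence point where [HA] = [A^-].
At half-equivalence pH = pKa, so pKa = 3.85.
Ka = 10^(-3.85) = 1.4 x 10^-4.

1.4 x 10^-4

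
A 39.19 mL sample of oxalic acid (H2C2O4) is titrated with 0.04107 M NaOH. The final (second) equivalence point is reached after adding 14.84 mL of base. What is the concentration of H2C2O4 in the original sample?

n(NaOH) = 0.04107 x 0.01484 = 0.0006095 mol.
At the final (second) equivalence point, 2 mol OH^- react per mol H2C2O4, so n(H2C2O4) = 0.0006095 / 2 = 0.0003047 mol.
[H2C2O4] = 0.0003047 / 0.03919 L = 0.00778 M.

0.00778 M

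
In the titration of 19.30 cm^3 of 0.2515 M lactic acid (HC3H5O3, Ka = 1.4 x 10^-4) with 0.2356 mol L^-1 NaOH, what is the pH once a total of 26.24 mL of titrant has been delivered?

n(acid) = 0.2515 x 0.01930 = 0.004854 mol; n(NaOH) added = 0.2356 x 0.02624 = 0.006182 mol.
Base is in excess by 0.006182 - 0.004854 = 0.001328 mol in a total volume of 0.04554 L.
[OH^-] = 0.001328/0.04554 = 0.02917 M, so pOH = 1.54 and pH = 14.00 - 1.54 = 12.46.

12.46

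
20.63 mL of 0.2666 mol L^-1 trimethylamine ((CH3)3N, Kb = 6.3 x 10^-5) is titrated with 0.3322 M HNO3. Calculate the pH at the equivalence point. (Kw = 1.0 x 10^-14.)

5.31

n((CH3)3N) = 0.2666 x 0.02063 = 0.005500 mol; V(HNO3) at equivalence = 0.005500/0.3322 = 0.01656 L.
At equivalence the base is fully converted to (CH3)3NH+; total volume = 0.03719 L, so [(CH3)3NH+] = 0.005500/0.03719 = 0.1479 M.
Ka((CH3)3NH+) = Kw/Kb = 1.0e-14 / 6.3 x 10^-5 = 1.59e-10.
[H^+] = sqrt(Ka x [(CH3)3NH+]) = sqrt(1.59e-10 x 0.1479) = 4.85e-6 M.
pH = -log(4.85e-6) = 5.31.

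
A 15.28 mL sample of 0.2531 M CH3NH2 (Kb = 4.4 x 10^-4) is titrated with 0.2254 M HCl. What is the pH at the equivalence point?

n(CH3NH2) = 0.2531 x 0.01528 = 0.003867 mol; V(HCl) at equivalence = 0.003867/0.2254 = 0.01716 L.
At equivalence the base is fully converted to CH3NH3+; total volume = 0.03244 L, so [CH3NH3+] = 0.003867/0.03244 = 0.1192 M.
Ka(CH3NH3+) = Kw/Kb = 1.0e-14 / 4.4 x 10^-4 = 2.27e-11.
[H^+] = sqrt(Ka x [CH3NH3+]) = sqrt(2.27e-11 x 0.1192) = 1.65e-6 M.
pH = -log(1.65e-6) = 5.78.

5.78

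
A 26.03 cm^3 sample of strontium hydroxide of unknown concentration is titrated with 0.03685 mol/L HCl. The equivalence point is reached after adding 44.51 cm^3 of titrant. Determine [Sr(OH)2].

0.0315 M

n(HCl) delivered = 0.03685 x 0.04451 = 0.001640 mol.
The reaction is 1 Sr(OH)2 + 2 HCl, so n(Sr(OH)2) = 0.001640 x 1/2 = 0.0008201 mol.
[Sr(OH)2] = 0.0008201 mol / 0.02603 L = 0.0315 M.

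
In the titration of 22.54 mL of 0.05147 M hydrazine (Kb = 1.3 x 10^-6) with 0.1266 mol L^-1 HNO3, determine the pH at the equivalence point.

n(N2H4) = 0.05147 x 0.02254 = 0.001160 mol; V(HNO3) at equivalence = 0.001160/0.1266 = 0.009164 L.
At equivalence the base is fully converted to N2H5+; total volume = 0.03170 L, so [N2H5+] = 0.001160/0.03170 = 0.03659 M.
Ka(N2H5+) = Kw/Kb = 1.0e-14 / 1.3 x 10^-6 = 7.69e-9.
[H^+] = sqrt(Ka x [N2H5+]) = sqrt(7.69e-9 x 0.03659) = 1.68e-5 M.
pH = -log(1.68e-5) = 4.78.

4.78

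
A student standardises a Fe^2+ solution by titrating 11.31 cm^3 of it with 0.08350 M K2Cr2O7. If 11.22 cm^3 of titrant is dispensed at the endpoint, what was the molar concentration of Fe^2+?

0.497 M

n(K2Cr2O7) = 0.08350 x 0.01122 = 0.0009369 mol.
From the balanced equation, 1 mol K2Cr2O7 reacts with 6 mol Fe^2+, so n(Fe^2+) = 0.0009369 x 6/1 = 0.005621 mol.
[Fe^2+] = 0.005621 / 0.01131 L = 0.497 M.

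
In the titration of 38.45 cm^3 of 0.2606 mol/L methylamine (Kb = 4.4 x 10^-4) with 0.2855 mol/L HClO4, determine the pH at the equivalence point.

5.75

n(CH3NH2) = 0.2606 x 0.03845 = 0.01002 mol; V(HClO4) at equivalence = 0.01002/0.2855 = 0.03510 L.
At equivalence the base is fully converted to CH3NH3+; total volume = 0.07355 L, so [CH3NH3+] = 0.01002/0.07355 = 0.1362 M.
Ka(CH3NH3+) = Kw/Kb = 1.0e-14 / 4.4 x 10^-4 = 2.27e-11.
[H^+] = sqrt(Ka x [CH3NH3+]) = sqrt(2.27e-11 x 0.1362) = 1.76e-6 M.
pH = -log(1.76e-6) = 5.75.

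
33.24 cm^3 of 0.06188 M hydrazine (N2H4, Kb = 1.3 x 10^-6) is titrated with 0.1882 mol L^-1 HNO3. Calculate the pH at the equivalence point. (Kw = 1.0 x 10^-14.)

n(N2H4) = 0.06188 x 0.03324 = 0.002057 mol; V(HNO3) at equivalence = 0.002057/0.1882 = 0.01093 L.
At equivalence the base is fully converted to N2H5+; total volume = 0.04417 L, so [N2H5+] = 0.002057/0.04417 = 0.04657 M.
Ka(N2H5+) = Kw/Kb = 1.0e-14 / 1.3 x 10^-6 = 7.69e-9.
[H^+] = sqrt(Ka x [N2H5+]) = sqrt(7.69e-9 x 0.04657) = 1.89e-5 M.
pH = -log(1.89e-5) = 4.72.

4.72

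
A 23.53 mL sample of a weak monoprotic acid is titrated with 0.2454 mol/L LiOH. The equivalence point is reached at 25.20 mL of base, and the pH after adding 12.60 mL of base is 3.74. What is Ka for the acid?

1.8 x 10^-4

12.60 mL is half of the equivalence volume, so this is the half-equivalence point where [HA] = [A^-].
At half-equivalence pH = pKa, so pKa = 3.74.
Ka = 10^(-3.74) = 1.8 x 10^-4.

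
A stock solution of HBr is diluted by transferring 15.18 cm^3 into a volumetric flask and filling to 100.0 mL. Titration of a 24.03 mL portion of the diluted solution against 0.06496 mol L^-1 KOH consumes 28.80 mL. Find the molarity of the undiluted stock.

n(KOH) = 0.06496 x 0.02880 = 0.001871 mol.
n(HBr) in the aliquot = 0.001871 mol.
[diluted HBr] = 0.001871 / 0.02403 = 0.07785 M.
Dilution factor = 100.0/15.18 = 6.588, so [stock] = 0.07785 x 6.588 = 0.513 M.

0.513 M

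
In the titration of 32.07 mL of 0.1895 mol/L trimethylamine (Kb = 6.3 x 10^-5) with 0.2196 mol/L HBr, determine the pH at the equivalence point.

5.40

n((CH3)3N) = 0.1895 x 0.03207 = 0.006077 mol; V(HBr) at equivalence = 0.006077/0.2196 = 0.02767 L.
At equivalence the base is fully converted to (CH3)3NH+; total volume = 0.05974 L, so [(CH3)3NH+] = 0.006077/0.05974 = 0.1017 M.
Ka((CH3)3NH+) = Kw/Kb = 1.0e-14 / 6.3 x 10^-5 = 1.59e-10.
[H^+] = sqrt(Ka x [(CH3)3NH+]) = sqrt(1.59e-10 x 0.1017) = 4.02e-6 M.
pH = -log(4.02e-6) = 5.40.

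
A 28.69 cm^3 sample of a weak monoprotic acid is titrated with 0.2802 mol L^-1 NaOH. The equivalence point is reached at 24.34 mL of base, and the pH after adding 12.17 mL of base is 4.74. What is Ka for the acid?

12.17 mL is half of the equivalence volume, so this is the half-equivalence point where [HA] = [A^-].
At half-equivalence pH = pKa, so pKa = 4.74.
Ka = 10^(-4.74) = 1.8 x 10^-5.

1.8 x 10^-5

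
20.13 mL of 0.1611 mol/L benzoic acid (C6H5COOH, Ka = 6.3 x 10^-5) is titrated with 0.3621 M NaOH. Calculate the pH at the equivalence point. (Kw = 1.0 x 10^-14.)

n(C6H5COOH) = 0.1611 x 0.02013 = 0.003243 mol; V(NaOH) at equivalence = 0.003243/0.3621 = 0.008956 L.
At equivalence all the acid is converted to C6H5COO-; total volume = 0.02013 + 0.008956 = 0.02909 L, so [C6H5COO-] = 0.003243/0.02909 = 0.1115 M.
Kb = Kw/Ka = 1.0e-14 / 6.3 x 10^-5 = 1.59e-10.
[OH^-] = sqrt(Kb x [C6H5COO-]) = sqrt(1.59e-10 x 0.1115) = 4.21e-6 M.
pOH = 5.38, so pH = 14.00 - 5.38 = 8.62.

8.62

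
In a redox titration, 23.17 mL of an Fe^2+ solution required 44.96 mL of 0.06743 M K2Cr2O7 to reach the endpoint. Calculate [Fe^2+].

0.785 M

n(K2Cr2O7) = 0.06743 x 0.04496 = 0.003032 mol.
From the balanced equation, 1 mol K2Cr2O7 reacts with 6 mol Fe^2+, so n(Fe^2+) = 0.003032 x 6/1 = 0.01819 mol.
[Fe^2+] = 0.01819 / 0.02317 L = 0.785 M.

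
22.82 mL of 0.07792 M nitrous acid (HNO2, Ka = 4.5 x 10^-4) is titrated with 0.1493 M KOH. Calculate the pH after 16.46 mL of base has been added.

12.24

n(acid) = 0.07792 x 0.02282 = 0.001778 mol; n(KOH) added = 0.1493 x 0.01646 = 0.002457 mol.
Base is in excess by 0.002457 - 0.001778 = 0.0006793 mol in a total volume of 0.03928 L.
[OH^-] = 0.0006793/0.03928 = 0.01729 M, so pOH = 1.76 and pH = 14.00 - 1.76 = 12.24.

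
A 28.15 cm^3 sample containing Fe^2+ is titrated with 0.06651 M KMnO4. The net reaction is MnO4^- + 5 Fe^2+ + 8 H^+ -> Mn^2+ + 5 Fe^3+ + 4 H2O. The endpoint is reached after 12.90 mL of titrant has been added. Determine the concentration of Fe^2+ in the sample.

n(KMnO4) = 0.06651 x 0.01290 = 0.0008580 mol.
From the balanced equation, 1 mol KMnO4 reacts with 5 mol Fe^2+, so n(Fe^2+) = 0.0008580 x 5/1 = 0.004290 mol.
[Fe^2+] = 0.004290 / 0.02815 L = 0.152 M.

0.152 M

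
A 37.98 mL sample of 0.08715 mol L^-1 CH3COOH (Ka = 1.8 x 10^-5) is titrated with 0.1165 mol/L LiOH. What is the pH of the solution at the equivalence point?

8.72

n(CH3COOH) = 0.08715 x 0.03798 = 0.003310 mol; V(LiOH) at equivalence = 0.003310/0.1165 = 0.02841 L.
At equivalence all the acid is converted to CH3COO-; total volume = 0.03798 + 0.02841 = 0.06639 L, so [CH3COO-] = 0.003310/0.06639 = 0.04986 M.
Kb = Kw/Ka = 1.0e-14 / 1.8 x 10^-5 = 5.56e-10.
[OH^-] = sqrt(Kb x [CH3COO-]) = sqrt(5.56e-10 x 0.04986) = 5.26e-6 M.
pOH = 5.28, so pH = 14.00 - 5.28 = 8.72.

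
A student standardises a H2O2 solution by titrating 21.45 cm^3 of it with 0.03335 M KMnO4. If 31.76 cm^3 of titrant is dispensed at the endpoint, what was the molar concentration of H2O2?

0.123 M

n(KMnO4) = 0.03335 x 0.03176 = 0.001059 mol.
From the balanced equation, 2 mol KMnO4 reacts with 5 mol H2O2, so n(H2O2) = 0.001059 x 5/2 = 0.002648 mol.
[H2O2] = 0.002648 / 0.02145 L = 0.123 M.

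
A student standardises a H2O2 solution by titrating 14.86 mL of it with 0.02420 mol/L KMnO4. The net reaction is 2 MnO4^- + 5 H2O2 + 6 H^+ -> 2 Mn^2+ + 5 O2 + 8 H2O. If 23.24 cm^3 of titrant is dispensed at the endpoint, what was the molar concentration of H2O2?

0.0946 M

n(KMnO4) = 0.02420 x 0.02324 = 0.0005624 mol.
From the balanced equation, 2 mol KMnO4 reacts with 5 mol H2O2, so n(H2O2) = 0.0005624 x 5/2 = 0.001406 mol.
[H2O2] = 0.001406 / 0.01486 L = 0.0946 M.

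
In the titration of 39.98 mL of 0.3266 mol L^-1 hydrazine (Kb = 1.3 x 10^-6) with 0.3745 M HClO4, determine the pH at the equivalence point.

n(N2H4) = 0.3266 x 0.03998 = 0.01306 mol; V(HClO4) at equivalence = 0.01306/0.3745 = 0.03487 L.
At equivalence the base is fully converted to N2H5+; total volume = 0.07485 L, so [N2H5+] = 0.01306/0.07485 = 0.1745 M.
Ka(N2H5+) = Kw/Kb = 1.0e-14 / 1.3 x 10^-6 = 7.69e-9.
[H^+] = sqrt(Ka x [N2H5+]) = sqrt(7.69e-9 x 0.1745) = 3.66e-5 M.
pH = -log(3.66e-5) = 4.44.

4.44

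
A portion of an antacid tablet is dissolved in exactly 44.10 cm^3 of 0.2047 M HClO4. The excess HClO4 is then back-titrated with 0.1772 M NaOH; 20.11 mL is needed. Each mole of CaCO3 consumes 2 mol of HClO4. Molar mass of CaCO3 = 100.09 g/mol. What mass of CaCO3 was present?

Total n(HClO4) added = 0.2047 x 0.04410 = 0.009027 mol.
n(NaOH) used = 0.1772 x 0.02011 = 0.003563 mol, which equals the excess n(HClO4).
So n(HClO4) consumed by the sample = 0.009027 - 0.003563 = 0.005464 mol.
n(CaCO3) = 0.005464 / 2 = 0.002732 mol.
mass = 0.002732 mol x 100.09 g/mol = 0.273 g.

0.273 g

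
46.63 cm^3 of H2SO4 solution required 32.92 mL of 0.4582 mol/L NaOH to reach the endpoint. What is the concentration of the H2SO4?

0.162 M

n(NaOH) delivered = 0.4582 x 0.03292 = 0.01508 mol.
The reaction is 1 H2SO4 + 2 NaOH, so n(H2SO4) = 0.01508 x 1/2 = 0.007542 mol.
[H2SO4] = 0.007542 mol / 0.04663 L = 0.162 M.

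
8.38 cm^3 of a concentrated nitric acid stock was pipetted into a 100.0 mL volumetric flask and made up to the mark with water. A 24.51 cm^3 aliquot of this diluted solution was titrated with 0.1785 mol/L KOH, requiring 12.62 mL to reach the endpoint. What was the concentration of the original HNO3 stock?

n(KOH) = 0.1785 x 0.01262 = 0.002253 mol.
n(HNO3) in the aliquot = 0.002253 mol.
[diluted HNO3] = 0.002253 / 0.02451 = 0.09191 M.
Dilution factor = 100.0/8.380 = 11.93, so [stock] = 0.09191 x 11.93 = 1.10 M.

1.10 M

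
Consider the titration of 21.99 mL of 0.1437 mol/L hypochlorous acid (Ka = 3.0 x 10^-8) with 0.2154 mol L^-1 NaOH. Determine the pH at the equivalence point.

n(HClO) = 0.1437 x 0.02199 = 0.003160 mol; V(NaOH) at equivalence = 0.003160/0.2154 = 0.01467 L.
At equivalence all the acid is converted to ClO-; total volume = 0.02199 + 0.01467 = 0.03666 L, so [ClO-] = 0.003160/0.03666 = 0.08620 M.
Kb = Kw/Ka = 1.0e-14 / 3.0 x 10^-8 = 3.33e-7.
[OH^-] = sqrt(Kb x [ClO-]) = sqrt(3.33e-7 x 0.08620) = 0.000170 M.
pOH = 3.77, so pH = 14.00 - 3.77 = 10.23.

10.23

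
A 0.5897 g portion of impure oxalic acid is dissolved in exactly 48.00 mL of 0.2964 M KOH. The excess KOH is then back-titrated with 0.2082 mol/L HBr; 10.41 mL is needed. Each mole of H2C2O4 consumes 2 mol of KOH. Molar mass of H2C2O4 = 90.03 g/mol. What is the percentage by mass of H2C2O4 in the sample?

92.1%

Total n(KOH) added = 0.2964 x 0.04800 = 0.01423 mol.
n(HBr) used = 0.2082 x 0.01041 = 0.002167 mol, which equals the excess n(KOH).
So n(KOH) consumed by the sample = 0.01423 - 0.002167 = 0.01206 mol.
n(H2C2O4) = 0.01206 / 2 = 0.006030 mol.
mass H2C2O4 = 0.006030 x 90.03 = 0.5429 g, so %H2C2O4 = 0.5429/0.5897 x 100 = 92.1%.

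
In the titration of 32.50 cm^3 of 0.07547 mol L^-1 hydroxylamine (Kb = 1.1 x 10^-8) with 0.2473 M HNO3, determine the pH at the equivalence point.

3.64

n(NH2OH) = 0.07547 x 0.03250 = 0.002453 mol; V(HNO3) at equivalence = 0.002453/0.2473 = 0.009918 L.
At equivalence the base is fully converted to NH3OH+; total volume = 0.04242 L, so [NH3OH+] = 0.002453/0.04242 = 0.05782 M.
Ka(NH3OH+) = Kw/Kb = 1.0e-14 / 1.1 x 10^-8 = 9.09e-7.
[H^+] = sqrt(Ka x [NH3OH+]) = sqrt(9.09e-7 x 0.05782) = 0.000229 M.
pH = -log(0.000229) = 3.64.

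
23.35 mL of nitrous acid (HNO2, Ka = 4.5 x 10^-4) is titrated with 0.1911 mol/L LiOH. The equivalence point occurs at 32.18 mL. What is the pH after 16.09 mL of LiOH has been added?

3.35

16.09 mL is exactly half the equivalence volume (32.18/2), i.e. the half-equivalence point.
There, n(HA) = n(A^-), so pH = pKa = -log(4.5 x 10^-4) = 3.35.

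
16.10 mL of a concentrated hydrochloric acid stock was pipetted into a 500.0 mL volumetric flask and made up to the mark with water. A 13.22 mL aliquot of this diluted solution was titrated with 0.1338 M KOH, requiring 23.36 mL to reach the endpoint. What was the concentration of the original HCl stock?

n(KOH) = 0.1338 x 0.02336 = 0.003126 mol.
n(HCl) in the aliquot = 0.003126 mol.
[diluted HCl] = 0.003126 / 0.01322 = 0.2364 M.
Dilution factor = 500.0/16.10 = 31.06, so [stock] = 0.2364 x 31.06 = 7.34 M.

7.34 M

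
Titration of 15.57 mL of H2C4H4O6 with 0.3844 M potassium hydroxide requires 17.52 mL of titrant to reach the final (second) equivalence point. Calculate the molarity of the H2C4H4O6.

n(KOH) = 0.3844 x 0.01752 = 0.006735 mol.
At the final (second) equivalence point, 2 mol OH^- react per mol H2C4H4O6, so n(H2C4H4O6) = 0.006735 / 2 = 0.003367 mol.
[H2C4H4O6] = 0.003367 / 0.01557 L = 0.216 M.

0.216 M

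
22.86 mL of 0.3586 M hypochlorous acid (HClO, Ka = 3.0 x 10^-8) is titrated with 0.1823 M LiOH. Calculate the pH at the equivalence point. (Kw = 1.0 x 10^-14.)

10.30

n(HClO) = 0.3586 x 0.02286 = 0.008198 mol; V(LiOH) at equivalence = 0.008198/0.1823 = 0.04497 L.
At equivalence all the acid is converted to ClO-; total volume = 0.02286 + 0.04497 = 0.06783 L, so [ClO-] = 0.008198/0.06783 = 0.1209 M.
Kb = Kw/Ka = 1.0e-14 / 3.0 x 10^-8 = 3.33e-7.
[OH^-] = sqrt(Kb x [ClO-]) = sqrt(3.33e-7 x 0.1209) = 0.000201 M.
pOH = 3.70, so pH = 14.00 - 3.70 = 10.30.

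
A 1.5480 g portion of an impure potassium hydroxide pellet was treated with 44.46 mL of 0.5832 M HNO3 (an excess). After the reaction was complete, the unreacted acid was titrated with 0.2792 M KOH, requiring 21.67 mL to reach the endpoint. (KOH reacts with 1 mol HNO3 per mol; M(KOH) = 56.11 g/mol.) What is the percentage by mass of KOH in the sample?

72.1%

Total n(HNO3) added = 0.5832 x 0.04446 = 0.02593 mol.
n(KOH) used = 0.2792 x 0.02167 = 0.006050 mol, which equals the excess n(HNO3).
So n(HNO3) consumed by the sample = 0.02593 - 0.006050 = 0.01988 mol.
n(KOH) = 0.01988 / 1 = 0.01988 mol.
mass KOH = 0.01988 x 56.11 = 1.115 g, so %KOH = 1.115/1.5480 x 100 = 72.1%.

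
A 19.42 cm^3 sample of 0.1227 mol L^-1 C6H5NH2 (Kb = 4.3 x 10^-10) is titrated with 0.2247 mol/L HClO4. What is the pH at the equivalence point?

2.87

n(C6H5NH2) = 0.1227 x 0.01942 = 0.002383 mol; V(HClO4) at equivalence = 0.002383/0.2247 = 0.01060 L.
At equivalence the base is fully converted to C6H5NH3+; total volume = 0.03002 L, so [C6H5NH3+] = 0.002383/0.03002 = 0.07936 M.
Ka(C6H5NH3+) = Kw/Kb = 1.0e-14 / 4.3 x 10^-10 = 2.33e-5.
[H^+] = sqrt(Ka x [C6H5NH3+]) = sqrt(2.33e-5 x 0.07936) = 0.00136 M.
pH = -log(0.00136) = 2.87.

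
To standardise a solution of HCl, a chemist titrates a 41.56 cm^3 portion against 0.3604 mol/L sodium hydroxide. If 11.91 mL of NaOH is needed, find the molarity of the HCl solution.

n(NaOH) delivered = 0.3604 x 0.01191 = 0.004292 mol.
For a 1:1 reaction, n(HCl) = 0.004292 mol.
[HCl] = 0.004292 mol / 0.04156 L = 0.103 M.

0.103 M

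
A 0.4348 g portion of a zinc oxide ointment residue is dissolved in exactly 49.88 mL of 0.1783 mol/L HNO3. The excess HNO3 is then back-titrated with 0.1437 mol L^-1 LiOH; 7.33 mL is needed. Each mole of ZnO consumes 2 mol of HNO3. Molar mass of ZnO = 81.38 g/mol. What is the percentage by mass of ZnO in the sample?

Total n(HNO3) added = 0.1783 x 0.04988 = 0.008894 mol.
n(LiOH) used = 0.1437 x 0.007330 = 0.001053 mol, which equals the excess n(HNO3).
So n(HNO3) consumed by the sample = 0.008894 - 0.001053 = 0.007840 mol.
n(ZnO) = 0.007840 / 2 = 0.003920 mol.
mass ZnO = 0.003920 x 81.38 = 0.3190 g, so %ZnO = 0.3190/0.4348 x 100 = 73.4%.

73.4%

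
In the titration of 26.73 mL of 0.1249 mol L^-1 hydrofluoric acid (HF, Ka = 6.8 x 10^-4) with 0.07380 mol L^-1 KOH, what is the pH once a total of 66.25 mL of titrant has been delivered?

n(acid) = 0.1249 x 0.02673 = 0.003339 mol; n(KOH) added = 0.07380 x 0.06625 = 0.004889 mol.
Base is in excess by 0.004889 - 0.003339 = 0.001551 mol in a total volume of 0.09298 L.
[OH^-] = 0.001551/0.09298 = 0.01668 M, so pOH = 1.78 and pH = 14.00 - 1.78 = 12.22.

12.22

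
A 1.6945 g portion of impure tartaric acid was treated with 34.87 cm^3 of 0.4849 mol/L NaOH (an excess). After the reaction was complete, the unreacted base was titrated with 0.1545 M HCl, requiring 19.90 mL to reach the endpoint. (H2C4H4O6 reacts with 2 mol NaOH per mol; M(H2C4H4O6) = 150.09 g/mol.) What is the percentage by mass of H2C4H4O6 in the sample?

Total n(NaOH) added = 0.4849 x 0.03487 = 0.01691 mol.
n(HCl) used = 0.1545 x 0.01990 = 0.003075 mol, which equals the excess n(NaOH).
So n(NaOH) consumed by the sample = 0.01691 - 0.003075 = 0.01383 mol.
n(H2C4H4O6) = 0.01383 / 2 = 0.006917 mol.
mass H2C4H4O6 = 0.006917 x 150.09 = 1.038 g, so %H2C4H4O6 = 1.038/1.6945 x 100 = 61.3%.

61.3%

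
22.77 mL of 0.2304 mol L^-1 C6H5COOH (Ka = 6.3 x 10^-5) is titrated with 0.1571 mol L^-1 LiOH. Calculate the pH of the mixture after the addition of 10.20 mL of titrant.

3.84

Initial n(C6H5COOH) = 0.2304 x 0.02277 = 0.005246 mol.
n(LiOH) added = 0.1571 x 0.01020 = 0.001602 mol, converting that many moles of C6H5COOH to C6H5COO-.
Remaining n(C6H5COOH) = 0.003644 mol; n(C6H5COO-) = 0.001602 mol.
By Henderson-Hasselbalch, pH = pKa + log([A^-]/[HA]) = 4.20 + log(0.001602/0.003644) = 4.20 + (-0.36) = 3.84.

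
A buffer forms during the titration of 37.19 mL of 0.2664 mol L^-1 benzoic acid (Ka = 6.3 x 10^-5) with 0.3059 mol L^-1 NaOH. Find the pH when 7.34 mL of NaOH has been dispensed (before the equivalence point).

Initial n(C6H5COOH) = 0.2664 x 0.03719 = 0.009907 mol.
n(NaOH) added = 0.3059 x 0.007340 = 0.002245 mol, converting that many moles of C6H5COOH to C6H5COO-.
Remaining n(C6H5COOH) = 0.007662 mol; n(C6H5COO-) = 0.002245 mol.
By Henderson-Hasselbalch, pH = pKa + log([A^-]/[HA]) = 4.20 + log(0.002245/0.007662) = 4.20 + (-0.53) = 3.67.

3.67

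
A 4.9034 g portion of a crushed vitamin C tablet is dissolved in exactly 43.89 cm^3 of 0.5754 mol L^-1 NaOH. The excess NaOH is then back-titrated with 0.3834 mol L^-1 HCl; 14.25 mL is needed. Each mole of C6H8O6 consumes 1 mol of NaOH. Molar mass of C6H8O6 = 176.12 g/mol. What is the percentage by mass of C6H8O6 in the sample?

Total n(NaOH) added = 0.5754 x 0.04389 = 0.02525 mol.
n(HCl) used = 0.3834 x 0.01425 = 0.005463 mol, which equals the excess n(NaOH).
So n(NaOH) consumed by the sample = 0.02525 - 0.005463 = 0.01979 mol.
n(C6H8O6) = 0.01979 / 1 = 0.01979 mol.
mass C6H8O6 = 0.01979 x 176.12 = 3.486 g, so %C6H8O6 = 3.486/4.9034 x 100 = 71.1%.

71.1%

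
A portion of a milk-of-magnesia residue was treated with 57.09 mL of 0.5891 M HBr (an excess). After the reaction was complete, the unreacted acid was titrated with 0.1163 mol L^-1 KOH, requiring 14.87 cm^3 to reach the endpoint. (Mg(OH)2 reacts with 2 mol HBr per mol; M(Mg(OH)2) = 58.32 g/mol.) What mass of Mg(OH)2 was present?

Total n(HBr) added = 0.5891 x 0.05709 = 0.03363 mol.
n(KOH) used = 0.1163 x 0.01487 = 0.001729 mol, which equals the excess n(HBr).
So n(HBr) consumed by the sample = 0.03363 - 0.001729 = 0.03190 mol.
n(Mg(OH)2) = 0.03190 / 2 = 0.01595 mol.
mass = 0.01595 mol x 58.32 g/mol = 0.930 g.

0.930 g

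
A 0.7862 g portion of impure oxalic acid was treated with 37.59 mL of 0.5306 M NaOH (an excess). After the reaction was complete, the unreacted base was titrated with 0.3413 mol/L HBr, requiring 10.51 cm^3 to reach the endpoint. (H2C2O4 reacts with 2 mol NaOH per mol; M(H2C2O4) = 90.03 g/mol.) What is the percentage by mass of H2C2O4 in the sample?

93.7%

Total n(NaOH) added = 0.5306 x 0.03759 = 0.01995 mol.
n(HBr) used = 0.3413 x 0.01051 = 0.003587 mol, which equals the excess n(NaOH).
So n(NaOH) consumed by the sample = 0.01995 - 0.003587 = 0.01636 mol.
n(H2C2O4) = 0.01636 / 2 = 0.008179 mol.
mass H2C2O4 = 0.008179 x 90.03 = 0.7364 g, so %H2C2O4 = 0.7364/0.7862 x 100 = 93.7%.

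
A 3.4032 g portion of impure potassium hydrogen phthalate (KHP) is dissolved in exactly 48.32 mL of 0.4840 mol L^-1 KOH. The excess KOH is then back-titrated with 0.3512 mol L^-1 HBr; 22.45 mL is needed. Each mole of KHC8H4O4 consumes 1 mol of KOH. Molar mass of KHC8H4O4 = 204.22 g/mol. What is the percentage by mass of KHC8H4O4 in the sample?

Total n(KOH) added = 0.4840 x 0.04832 = 0.02339 mol.
n(HBr) used = 0.3512 x 0.02245 = 0.007884 mol, which equals the excess n(KOH).
So n(KOH) consumed by the sample = 0.02339 - 0.007884 = 0.01550 mol.
n(KHC8H4O4) = 0.01550 / 1 = 0.01550 mol.
mass KHC8H4O4 = 0.01550 x 204.22 = 3.166 g, so %KHC8H4O4 = 3.166/3.4032 x 100 = 93.0%.

93.0%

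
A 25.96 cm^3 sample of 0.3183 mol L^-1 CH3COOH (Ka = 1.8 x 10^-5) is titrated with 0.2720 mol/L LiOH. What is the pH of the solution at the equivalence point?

8.96

n(CH3COOH) = 0.3183 x 0.02596 = 0.008263 mol; V(LiOH) at equivalence = 0.008263/0.2720 = 0.03038 L.
At equivalence all the acid is converted to CH3COO-; total volume = 0.02596 + 0.03038 = 0.05634 L, so [CH3COO-] = 0.008263/0.05634 = 0.1467 M.
Kb = Kw/Ka = 1.0e-14 / 1.8 x 10^-5 = 5.56e-10.
[OH^-] = sqrt(Kb x [CH3COO-]) = sqrt(5.56e-10 x 0.1467) = 9.03e-6 M.
pOH = 5.04, so pH = 14.00 - 5.04 = 8.96.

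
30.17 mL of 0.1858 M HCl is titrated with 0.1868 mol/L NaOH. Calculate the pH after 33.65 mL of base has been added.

12.03

n(acid) = 0.1858 x 0.03017 = 0.005606 mol; n(NaOH) added = 0.1868 x 0.03365 = 0.006286 mol.
Base is in excess by 0.006286 - 0.005606 = 0.0006802 mol in a total volume of 0.06382 L.
[OH^-] = 0.0006802/0.06382 = 0.01066 M, so pOH = 1.97 and pH = 14.00 - 1.97 = 12.03.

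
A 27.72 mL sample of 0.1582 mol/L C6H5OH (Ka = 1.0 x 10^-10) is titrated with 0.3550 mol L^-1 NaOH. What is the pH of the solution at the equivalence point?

11.52

n(C6H5OH) = 0.1582 x 0.02772 = 0.004385 mol; V(NaOH) at equivalence = 0.004385/0.3550 = 0.01235 L.
At equivalence all the acid is converted to C6H5O-; total volume = 0.02772 + 0.01235 = 0.04007 L, so [C6H5O-] = 0.004385/0.04007 = 0.1094 M.
Kb = Kw/Ka = 1.0e-14 / 1.0 x 10^-10 = 0.000100.
[OH^-] = sqrt(Kb x [C6H5O-]) = sqrt(0.000100 x 0.1094) = 0.00331 M.
pOH = 2.48, so pH = 14.00 - 2.48 = 11.52.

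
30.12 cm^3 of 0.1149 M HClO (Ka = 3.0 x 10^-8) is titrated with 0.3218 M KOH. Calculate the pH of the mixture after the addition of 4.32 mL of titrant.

7.35

Initial n(HClO) = 0.1149 x 0.03012 = 0.003461 mol.
n(KOH) added = 0.3218 x 0.004320 = 0.001390 mol, converting that many moles of HClO to ClO-.
Remaining n(HClO) = 0.002071 mol; n(ClO-) = 0.001390 mol.
By Henderson-Hasselbalch, pH = pKa + log([A^-]/[HA]) = 7.52 + log(0.001390/0.002071) = 7.52 + (-0.17) = 7.35.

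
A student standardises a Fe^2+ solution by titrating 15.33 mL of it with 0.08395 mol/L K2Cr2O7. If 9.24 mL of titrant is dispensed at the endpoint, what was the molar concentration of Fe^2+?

0.304 M

n(K2Cr2O7) = 0.08395 x 0.009240 = 0.0007757 mol.
From the balanced equation, 1 mol K2Cr2O7 reacts with 6 mol Fe^2+, so n(Fe^2+) = 0.0007757 x 6/1 = 0.004654 mol.
[Fe^2+] = 0.004654 / 0.01533 L = 0.304 M.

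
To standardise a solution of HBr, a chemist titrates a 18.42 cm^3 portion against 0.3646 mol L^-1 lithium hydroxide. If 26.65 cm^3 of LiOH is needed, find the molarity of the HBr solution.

0.528 M

n(LiOH) delivered = 0.3646 x 0.02665 = 0.009717 mol.
For a 1:1 reaction, n(HBr) = 0.009717 mol.
[HBr] = 0.009717 mol / 0.01842 L = 0.528 M.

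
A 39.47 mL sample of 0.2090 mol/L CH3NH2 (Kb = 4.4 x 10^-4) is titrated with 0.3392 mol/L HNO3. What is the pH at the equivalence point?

5.77

n(CH3NH2) = 0.2090 x 0.03947 = 0.008249 mol; V(HNO3) at equivalence = 0.008249/0.3392 = 0.02432 L.
At equivalence the base is fully converted to CH3NH3+; total volume = 0.06379 L, so [CH3NH3+] = 0.008249/0.06379 = 0.1293 M.
Ka(CH3NH3+) = Kw/Kb = 1.0e-14 / 4.4 x 10^-4 = 2.27e-11.
[H^+] = sqrt(Ka x [CH3NH3+]) = sqrt(2.27e-11 x 0.1293) = 1.71e-6 M.
pH = -log(1.71e-6) = 5.77.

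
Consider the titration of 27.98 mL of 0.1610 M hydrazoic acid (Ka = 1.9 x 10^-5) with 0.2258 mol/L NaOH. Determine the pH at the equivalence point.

n(HN3) = 0.1610 x 0.02798 = 0.004505 mol; V(NaOH) at equivalence = 0.004505/0.2258 = 0.01995 L.
At equivalence all the acid is converted to N3-; total volume = 0.02798 + 0.01995 = 0.04793 L, so [N3-] = 0.004505/0.04793 = 0.09399 M.
Kb = Kw/Ka = 1.0e-14 / 1.9 x 10^-5 = 5.26e-10.
[OH^-] = sqrt(Kb x [N3-]) = sqrt(5.26e-10 x 0.09399) = 7.03e-6 M.
pOH = 5.15, so pH = 14.00 - 5.15 = 8.85.

8.85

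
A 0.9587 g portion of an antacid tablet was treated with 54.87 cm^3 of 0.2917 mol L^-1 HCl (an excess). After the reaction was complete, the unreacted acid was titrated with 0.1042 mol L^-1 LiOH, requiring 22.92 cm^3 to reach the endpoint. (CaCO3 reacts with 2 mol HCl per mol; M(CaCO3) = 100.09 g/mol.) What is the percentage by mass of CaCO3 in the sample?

Total n(HCl) added = 0.2917 x 0.05487 = 0.01601 mol.
n(LiOH) used = 0.1042 x 0.02292 = 0.002388 mol, which equals the excess n(HCl).
So n(HCl) consumed by the sample = 0.01601 - 0.002388 = 0.01362 mol.
n(CaCO3) = 0.01362 / 2 = 0.006809 mol.
mass CaCO3 = 0.006809 x 100.09 = 0.6815 g, so %CaCO3 = 0.6815/0.9587 x 100 = 71.1%.

71.1%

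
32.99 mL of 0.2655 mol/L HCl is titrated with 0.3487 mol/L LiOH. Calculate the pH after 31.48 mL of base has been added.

n(acid) = 0.2655 x 0.03299 = 0.008759 mol; n(LiOH) added = 0.3487 x 0.03148 = 0.01098 mol.
Base is in excess by 0.01098 - 0.008759 = 0.002218 mol in a total volume of 0.06447 L.
[OH^-] = 0.002218/0.06447 = 0.03441 M, so pOH = 1.46 and pH = 14.00 - 1.46 = 12.54.

12.54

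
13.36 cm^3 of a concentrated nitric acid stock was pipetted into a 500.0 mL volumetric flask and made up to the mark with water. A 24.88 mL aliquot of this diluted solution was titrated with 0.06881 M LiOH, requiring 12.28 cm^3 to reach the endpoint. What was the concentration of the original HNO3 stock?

n(LiOH) = 0.06881 x 0.01228 = 0.0008450 mol.
n(HNO3) in the aliquot = 0.0008450 mol.
[diluted HNO3] = 0.0008450 / 0.02488 = 0.03396 M.
Dilution factor = 500.0/13.36 = 37.43, so [stock] = 0.03396 x 37.43 = 1.27 M.

1.27 M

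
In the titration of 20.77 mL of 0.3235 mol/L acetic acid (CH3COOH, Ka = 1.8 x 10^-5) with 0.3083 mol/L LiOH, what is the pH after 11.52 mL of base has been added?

4.79

Initial n(CH3COOH) = 0.3235 x 0.02077 = 0.006719 mol.
n(LiOH) added = 0.3083 x 0.01152 = 0.003552 mol, converting that many moles of CH3COOH to CH3COO-.
Remaining n(CH3COOH) = 0.003167 mol; n(CH3COO-) = 0.003552 mol.
By Henderson-Hasselbalch, pH = pKa + log([A^-]/[HA]) = 4.74 + log(0.003552/0.003167) = 4.74 + (+0.05) = 4.79.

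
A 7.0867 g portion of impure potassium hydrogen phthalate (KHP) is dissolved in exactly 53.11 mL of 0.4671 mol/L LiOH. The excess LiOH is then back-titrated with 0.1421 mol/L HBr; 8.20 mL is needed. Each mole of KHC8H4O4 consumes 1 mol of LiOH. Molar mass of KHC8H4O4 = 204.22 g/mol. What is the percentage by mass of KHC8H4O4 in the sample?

68.1%

Total n(LiOH) added = 0.4671 x 0.05311 = 0.02481 mol.
n(HBr) used = 0.1421 x 0.008200 = 0.001165 mol, which equals the excess n(LiOH).
So n(LiOH) consumed by the sample = 0.02481 - 0.001165 = 0.02364 mol.
n(KHC8H4O4) = 0.02364 / 1 = 0.02364 mol.
mass KHC8H4O4 = 0.02364 x 204.22 = 4.828 g, so %KHC8H4O4 = 4.828/7.0867 x 100 = 68.1%.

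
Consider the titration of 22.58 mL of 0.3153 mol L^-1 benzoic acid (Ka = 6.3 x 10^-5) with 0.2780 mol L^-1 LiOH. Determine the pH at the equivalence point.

n(C6H5COOH) = 0.3153 x 0.02258 = 0.007119 mol; V(LiOH) at equivalence = 0.007119/0.2780 = 0.02561 L.
At equivalence all the acid is converted to C6H5COO-; total volume = 0.02258 + 0.02561 = 0.04819 L, so [C6H5COO-] = 0.007119/0.04819 = 0.1477 M.
Kb = Kw/Ka = 1.0e-14 / 6.3 x 10^-5 = 1.59e-10.
[OH^-] = sqrt(Kb x [C6H5COO-]) = sqrt(1.59e-10 x 0.1477) = 4.84e-6 M.
pOH = 5.31, so pH = 14.00 - 5.31 = 8.69.

8.69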